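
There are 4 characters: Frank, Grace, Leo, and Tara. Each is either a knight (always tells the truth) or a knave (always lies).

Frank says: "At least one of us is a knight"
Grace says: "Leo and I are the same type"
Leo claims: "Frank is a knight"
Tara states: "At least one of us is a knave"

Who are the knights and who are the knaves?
Frank is a knight.
Grace is a knave.
Leo is a knight.
Tara is a knight.

Verification:
- Frank (knight) says "At least one of us is a knight" - this is TRUE because Frank, Leo, and Tara are knights.
- Grace (knave) says "Leo and I are the same type" - this is FALSE (a lie) because Grace is a knave and Leo is a knight.
- Leo (knight) says "Frank is a knight" - this is TRUE because Frank is a knight.
- Tara (knight) says "At least one of us is a knave" - this is TRUE because Grace is a knave.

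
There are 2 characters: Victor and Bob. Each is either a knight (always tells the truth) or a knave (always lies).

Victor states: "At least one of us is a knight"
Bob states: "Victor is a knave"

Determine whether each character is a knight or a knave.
Victor is a knight.
Bob is a knave.

Verification:
- Victor (knight) says "At least one of us is a knight" - this is TRUE because Victor is a knight.
- Bob (knave) says "Victor is a knave" - this is FALSE (a lie) because Victor is a knight.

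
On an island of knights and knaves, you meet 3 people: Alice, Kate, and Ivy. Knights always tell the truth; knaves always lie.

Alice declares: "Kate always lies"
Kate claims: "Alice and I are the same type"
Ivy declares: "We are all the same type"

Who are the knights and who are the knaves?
Alice is a knight.
Kate is a knave.
Ivy is a knave.

Verification:
- Alice (knight) says "Kate always lies" - this is TRUE because Kate is a knave.
- Kate (knave) says "Alice and I are the same type" - this is FALSE (a lie) because Kate is a knave and Alice is a knight.
- Ivy (knave) says "We are all the same type" - this is FALSE (a lie) because Alice is a knight and Kate and Ivy are knaves.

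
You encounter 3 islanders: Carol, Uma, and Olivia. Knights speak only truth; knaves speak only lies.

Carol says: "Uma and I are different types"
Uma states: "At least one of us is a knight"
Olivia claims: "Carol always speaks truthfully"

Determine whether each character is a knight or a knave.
Carol is a knave.
Uma is a knave.
Olivia is a knave.

Verification:
- Carol (knave) says "Uma and I are different types" - this is FALSE (a lie) because Carol is a knave and Uma is a knave.
- Uma (knave) says "At least one of us is a knight" - this is FALSE (a lie) because no one is a knight.
- Olivia (knave) says "Carol always speaks truthfully" - this is FALSE (a lie) because Carol is a knave.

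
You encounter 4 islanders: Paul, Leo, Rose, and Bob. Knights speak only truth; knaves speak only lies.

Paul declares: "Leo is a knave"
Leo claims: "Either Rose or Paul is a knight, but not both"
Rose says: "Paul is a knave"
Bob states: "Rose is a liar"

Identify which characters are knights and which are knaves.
Paul is a knave.
Leo is a knight.
Rose is a knight.
Bob is a knave.

Verification:
- Paul (knave) says "Leo is a knave" - this is FALSE (a lie) because Leo is a knight.
- Leo (knight) says "Either Rose or Paul is a knight, but not both" - this is TRUE because Rose is a knight and Paul is a knave.
- Rose (knight) says "Paul is a knave" - this is TRUE because Paul is a knave.
- Bob (knave) says "Rose is a liar" - this is FALSE (a lie) because Rose is a knight.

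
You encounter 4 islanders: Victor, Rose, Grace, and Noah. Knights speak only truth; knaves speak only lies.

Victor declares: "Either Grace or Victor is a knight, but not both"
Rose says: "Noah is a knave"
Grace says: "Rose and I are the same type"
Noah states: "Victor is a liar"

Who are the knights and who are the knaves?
Victor is a knight.
Rose is a knight.
Grace is a knave.
Noah is a knave.

Verification:
- Victor (knight) says "Either Grace or Victor is a knight, but not both" - this is TRUE because Grace is a knave and Victor is a knight.
- Rose (knight) says "Noah is a knave" - this is TRUE because Noah is a knave.
- Grace (knave) says "Rose and I are the same type" - this is FALSE (a lie) because Grace is a knave and Rose is a knight.
- Noah (knave) says "Victor is a liar" - this is FALSE (a lie) because Victor is a knight.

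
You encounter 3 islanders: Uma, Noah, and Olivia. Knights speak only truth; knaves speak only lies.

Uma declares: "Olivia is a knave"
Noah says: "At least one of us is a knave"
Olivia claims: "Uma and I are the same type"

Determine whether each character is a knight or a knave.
Uma is a knight.
Noah is a knight.
Olivia is a knave.

Verification:
- Uma (knight) says "Olivia is a knave" - this is TRUE because Olivia is a knave.
- Noah (knight) says "At least one of us is a knave" - this is TRUE because Olivia is a knave.
- Olivia (knave) says "Uma and I are the same type" - this is FALSE (a lie) because Olivia is a knave and Uma is a knight.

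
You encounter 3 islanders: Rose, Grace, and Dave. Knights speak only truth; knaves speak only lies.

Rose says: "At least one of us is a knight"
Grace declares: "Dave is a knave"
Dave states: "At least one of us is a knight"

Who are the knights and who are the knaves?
Rose is a knight.
Grace is a knave.
Dave is a knight.

Verification:
- Rose (knight) says "At least one of us is a knight" - this is TRUE because Rose and Dave are knights.
- Grace (knave) says "Dave is a knave" - this is FALSE (a lie) because Dave is a knight.
- Dave (knight) says "At least one of us is a knight" - this is TRUE because Rose and Dave are knights.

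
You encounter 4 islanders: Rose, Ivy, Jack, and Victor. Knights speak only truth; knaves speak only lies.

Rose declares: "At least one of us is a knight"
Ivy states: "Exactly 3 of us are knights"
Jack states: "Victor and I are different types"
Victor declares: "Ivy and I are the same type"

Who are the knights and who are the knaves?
Rose is a knight.
Ivy is a knight.
Jack is a knight.
Victor is a knave.

Verification:
- Rose (knight) says "At least one of us is a knight" - this is TRUE because Rose, Ivy, and Jack are knights.
- Ivy (knight) says "Exactly 3 of us are knights" - this is TRUE because there are 3 knights.
- Jack (knight) says "Victor and I are different types" - this is TRUE because Jack is a knight and Victor is a knave.
- Victor (knave) says "Ivy and I are the same type" - this is FALSE (a lie) because Victor is a knave and Ivy is a knight.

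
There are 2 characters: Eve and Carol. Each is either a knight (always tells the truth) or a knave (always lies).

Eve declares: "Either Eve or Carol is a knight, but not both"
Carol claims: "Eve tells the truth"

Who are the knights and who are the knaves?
Eve is a knave.
Carol is a knave.

Verification:
- Eve (knave) says "Either Eve or Carol is a knight, but not both" - this is FALSE (a lie) because Eve is a knave and Carol is a knave.
- Carol (knave) says "Eve tells the truth" - this is FALSE (a lie) because Eve is a knave.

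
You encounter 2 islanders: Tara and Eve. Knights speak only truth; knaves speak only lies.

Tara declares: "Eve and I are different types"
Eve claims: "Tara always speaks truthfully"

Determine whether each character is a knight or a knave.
Tara is a knave.
Eve is a knave.

Verification:
- Tara (knave) says "Eve and I are different types" - this is FALSE (a lie) because Tara is a knave and Eve is a knave.
- Eve (knave) says "Tara always speaks truthfully" - this is FALSE (a lie) because Tara is a knave.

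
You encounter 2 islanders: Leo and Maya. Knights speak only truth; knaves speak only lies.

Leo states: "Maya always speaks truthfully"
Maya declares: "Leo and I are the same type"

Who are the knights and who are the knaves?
Leo is a knight.
Maya is a knight.

Verification:
- Leo (knight) says "Maya always speaks truthfully" - this is TRUE because Maya is a knight.
- Maya (knight) says "Leo and I are the same type" - this is TRUE because Maya is a knight and Leo is a knight.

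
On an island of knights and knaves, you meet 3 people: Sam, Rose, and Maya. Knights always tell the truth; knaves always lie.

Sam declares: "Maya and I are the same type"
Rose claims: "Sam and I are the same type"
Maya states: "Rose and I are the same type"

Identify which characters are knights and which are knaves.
Sam is a knight.
Rose is a knight.
Maya is a knight.

Verification:
- Sam (knight) says "Maya and I are the same type" - this is TRUE because Sam is a knight and Maya is a knight.
- Rose (knight) says "Sam and I are the same type" - this is TRUE because Rose is a knight and Sam is a knight.
- Maya (knight) says "Rose and I are the same type" - this is TRUE because Maya is a knight and Rose is a knight.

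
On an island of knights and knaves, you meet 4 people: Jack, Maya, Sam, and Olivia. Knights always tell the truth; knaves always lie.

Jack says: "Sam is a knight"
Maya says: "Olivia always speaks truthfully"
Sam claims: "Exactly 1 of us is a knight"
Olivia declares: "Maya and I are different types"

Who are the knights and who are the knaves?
Jack is a knave.
Maya is a knave.
Sam is a knave.
Olivia is a knave.

Verification:
- Jack (knave) says "Sam is a knight" - this is FALSE (a lie) because Sam is a knave.
- Maya (knave) says "Olivia always speaks truthfully" - this is FALSE (a lie) because Olivia is a knave.
- Sam (knave) says "Exactly 1 of us is a knight" - this is FALSE (a lie) because there are 0 knights.
- Olivia (knave) says "Maya and I are different types" - this is FALSE (a lie) because Olivia is a knave and Maya is a knave.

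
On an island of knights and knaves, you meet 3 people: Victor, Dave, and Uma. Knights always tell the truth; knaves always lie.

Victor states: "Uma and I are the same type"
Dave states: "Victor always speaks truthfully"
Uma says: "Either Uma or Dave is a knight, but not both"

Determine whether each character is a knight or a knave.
Victor is a knave.
Dave is a knave.
Uma is a knight.

Verification:
- Victor (knave) says "Uma and I are the same type" - this is FALSE (a lie) because Victor is a knave and Uma is a knight.
- Dave (knave) says "Victor always speaks truthfully" - this is FALSE (a lie) because Victor is a knave.
- Uma (knight) says "Either Uma or Dave is a knight, but not both" - this is TRUE because Uma is a knight and Dave is a knave.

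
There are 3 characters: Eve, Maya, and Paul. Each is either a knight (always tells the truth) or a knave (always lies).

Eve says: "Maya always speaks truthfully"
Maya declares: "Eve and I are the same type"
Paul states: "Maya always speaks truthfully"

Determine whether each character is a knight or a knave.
Eve is a knight.
Maya is a knight.
Paul is a knight.

Verification:
- Eve (knight) says "Maya always speaks truthfully" - this is TRUE because Maya is a knight.
- Maya (knight) says "Eve and I are the same type" - this is TRUE because Maya is a knight and Eve is a knight.
- Paul (knight) says "Maya always speaks truthfully" - this is TRUE because Maya is a knight.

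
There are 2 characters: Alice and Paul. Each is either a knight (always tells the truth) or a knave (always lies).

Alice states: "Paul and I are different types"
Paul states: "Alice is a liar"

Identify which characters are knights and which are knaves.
Alice is a knight.
Paul is a knave.

Verification:
- Alice (knight) says "Paul and I are different types" - this is TRUE because Alice is a knight and Paul is a knave.
- Paul (knave) says "Alice is a liar" - this is FALSE (a lie) because Alice is a knight.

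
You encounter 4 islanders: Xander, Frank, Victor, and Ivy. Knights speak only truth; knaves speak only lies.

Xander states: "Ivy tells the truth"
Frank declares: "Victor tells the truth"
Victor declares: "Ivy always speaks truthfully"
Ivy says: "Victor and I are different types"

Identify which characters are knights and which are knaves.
Xander is a knave.
Frank is a knave.
Victor is a knave.
Ivy is a knave.

Verification:
- Xander (knave) says "Ivy tells the truth" - this is FALSE (a lie) because Ivy is a knave.
- Frank (knave) says "Victor tells the truth" - this is FALSE (a lie) because Victor is a knave.
- Victor (knave) says "Ivy always speaks truthfully" - this is FALSE (a lie) because Ivy is a knave.
- Ivy (knave) says "Victor and I are different types" - this is FALSE (a lie) because Ivy is a knave and Victor is a knave.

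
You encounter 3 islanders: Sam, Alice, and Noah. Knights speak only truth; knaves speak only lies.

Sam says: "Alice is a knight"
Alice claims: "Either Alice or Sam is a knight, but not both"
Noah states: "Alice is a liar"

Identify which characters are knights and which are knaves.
Sam is a knave.
Alice is a knave.
Noah is a knight.

Verification:
- Sam (knave) says "Alice is a knight" - this is FALSE (a lie) because Alice is a knave.
- Alice (knave) says "Either Alice or Sam is a knight, but not both" - this is FALSE (a lie) because Alice is a knave and Sam is a knave.
- Noah (knight) says "Alice is a liar" - this is TRUE because Alice is a knave.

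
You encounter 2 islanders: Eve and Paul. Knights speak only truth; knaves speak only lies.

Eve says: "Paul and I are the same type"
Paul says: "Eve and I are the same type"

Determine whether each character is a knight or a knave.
Eve is a knight.
Paul is a knight.

Verification:
- Eve (knight) says "Paul and I are the same type" - this is TRUE because Eve is a knight and Paul is a knight.
- Paul (knight) says "Eve and I are the same type" - this is TRUE because Paul is a knight and Eve is a knight.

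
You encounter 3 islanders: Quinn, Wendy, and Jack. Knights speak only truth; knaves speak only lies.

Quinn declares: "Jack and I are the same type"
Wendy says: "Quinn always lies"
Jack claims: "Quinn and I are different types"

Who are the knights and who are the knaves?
Quinn is a knave.
Wendy is a knight.
Jack is a knight.

Verification:
- Quinn (knave) says "Jack and I are the same type" - this is FALSE (a lie) because Quinn is a knave and Jack is a knight.
- Wendy (knight) says "Quinn always lies" - this is TRUE because Quinn is a knave.
- Jack (knight) says "Quinn and I are different types" - this is TRUE because Jack is a knight and Quinn is a knave.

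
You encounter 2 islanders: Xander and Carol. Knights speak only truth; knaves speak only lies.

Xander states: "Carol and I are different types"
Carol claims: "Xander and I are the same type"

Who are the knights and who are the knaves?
Xander is a knight.
Carol is a knave.

Verification:
- Xander (knight) says "Carol and I are different types" - this is TRUE because Xander is a knight and Carol is a knave.
- Carol (knave) says "Xander and I are the same type" - this is FALSE (a lie) because Carol is a knave and Xander is a knight.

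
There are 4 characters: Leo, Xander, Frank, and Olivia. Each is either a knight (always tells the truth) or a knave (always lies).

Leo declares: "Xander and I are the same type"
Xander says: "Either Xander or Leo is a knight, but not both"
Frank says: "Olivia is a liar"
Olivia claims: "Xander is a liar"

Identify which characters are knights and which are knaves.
Leo is a knave.
Xander is a knight.
Frank is a knight.
Olivia is a knave.

Verification:
- Leo (knave) says "Xander and I are the same type" - this is FALSE (a lie) because Leo is a knave and Xander is a knight.
- Xander (knight) says "Either Xander or Leo is a knight, but not both" - this is TRUE because Xander is a knight and Leo is a knave.
- Frank (knight) says "Olivia is a liar" - this is TRUE because Olivia is a knave.
- Olivia (knave) says "Xander is a liar" - this is FALSE (a lie) because Xander is a knight.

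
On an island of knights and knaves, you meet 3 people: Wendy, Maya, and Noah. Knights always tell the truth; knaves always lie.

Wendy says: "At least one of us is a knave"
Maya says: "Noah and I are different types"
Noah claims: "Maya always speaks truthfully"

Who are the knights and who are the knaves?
Wendy is a knight.
Maya is a knave.
Noah is a knave.

Verification:
- Wendy (knight) says "At least one of us is a knave" - this is TRUE because Maya and Noah are knaves.
- Maya (knave) says "Noah and I are different types" - this is FALSE (a lie) because Maya is a knave and Noah is a knave.
- Noah (knave) says "Maya always speaks truthfully" - this is FALSE (a lie) because Maya is a knave.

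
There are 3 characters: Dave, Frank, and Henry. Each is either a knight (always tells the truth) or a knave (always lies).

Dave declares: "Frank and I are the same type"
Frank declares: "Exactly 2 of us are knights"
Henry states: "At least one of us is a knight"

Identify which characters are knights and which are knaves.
Dave is a knave.
Frank is a knight.
Henry is a knight.

Verification:
- Dave (knave) says "Frank and I are the same type" - this is FALSE (a lie) because Dave is a knave and Frank is a knight.
- Frank (knight) says "Exactly 2 of us are knights" - this is TRUE because there are 2 knights.
- Henry (knight) says "At least one of us is a knight" - this is TRUE because Frank and Henry are knights.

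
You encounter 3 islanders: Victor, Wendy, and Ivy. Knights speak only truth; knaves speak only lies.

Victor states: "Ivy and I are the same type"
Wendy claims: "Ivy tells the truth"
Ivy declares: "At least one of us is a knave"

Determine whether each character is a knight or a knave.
Victor is a knave.
Wendy is a knight.
Ivy is a knight.

Verification:
- Victor (knave) says "Ivy and I are the same type" - this is FALSE (a lie) because Victor is a knave and Ivy is a knight.
- Wendy (knight) says "Ivy tells the truth" - this is TRUE because Ivy is a knight.
- Ivy (knight) says "At least one of us is a knave" - this is TRUE because Victor is a knave.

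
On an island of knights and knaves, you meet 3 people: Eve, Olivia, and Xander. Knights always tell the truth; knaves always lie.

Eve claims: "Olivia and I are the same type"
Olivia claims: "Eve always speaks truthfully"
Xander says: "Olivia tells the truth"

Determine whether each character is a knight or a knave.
Eve is a knight.
Olivia is a knight.
Xander is a knight.

Verification:
- Eve (knight) says "Olivia and I are the same type" - this is TRUE because Eve is a knight and Olivia is a knight.
- Olivia (knight) says "Eve always speaks truthfully" - this is TRUE because Eve is a knight.
- Xander (knight) says "Olivia tells the truth" - this is TRUE because Olivia is a knight.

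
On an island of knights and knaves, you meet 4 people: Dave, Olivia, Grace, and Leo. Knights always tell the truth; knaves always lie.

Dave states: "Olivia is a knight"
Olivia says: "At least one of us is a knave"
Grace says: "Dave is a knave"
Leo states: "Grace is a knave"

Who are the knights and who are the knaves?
Dave is a knight.
Olivia is a knight.
Grace is a knave.
Leo is a knight.

Verification:
- Dave (knight) says "Olivia is a knight" - this is TRUE because Olivia is a knight.
- Olivia (knight) says "At least one of us is a knave" - this is TRUE because Grace is a knave.
- Grace (knave) says "Dave is a knave" - this is FALSE (a lie) because Dave is a knight.
- Leo (knight) says "Grace is a knave" - this is TRUE because Grace is a knave.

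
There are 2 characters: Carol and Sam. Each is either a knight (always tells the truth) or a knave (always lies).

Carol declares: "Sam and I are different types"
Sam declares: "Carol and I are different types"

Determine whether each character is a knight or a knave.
Carol is a knave.
Sam is a knave.

Verification:
- Carol (knave) says "Sam and I are different types" - this is FALSE (a lie) because Carol is a knave and Sam is a knave.
- Sam (knave) says "Carol and I are different types" - this is FALSE (a lie) because Sam is a knave and Carol is a knave.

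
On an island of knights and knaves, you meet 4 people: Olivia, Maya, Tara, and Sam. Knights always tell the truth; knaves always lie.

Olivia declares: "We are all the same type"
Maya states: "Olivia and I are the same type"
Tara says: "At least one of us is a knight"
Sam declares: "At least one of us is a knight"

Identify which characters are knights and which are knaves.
Olivia is a knight.
Maya is a knight.
Tara is a knight.
Sam is a knight.

Verification:
- Olivia (knight) says "We are all the same type" - this is TRUE because Olivia, Maya, Tara, and Sam are knights.
- Maya (knight) says "Olivia and I are the same type" - this is TRUE because Maya is a knight and Olivia is a knight.
- Tara (knight) says "At least one of us is a knight" - this is TRUE because Olivia, Maya, Tara, and Sam are knights.
- Sam (knight) says "At least one of us is a knight" - this is TRUE because Olivia, Maya, Tara, and Sam are knights.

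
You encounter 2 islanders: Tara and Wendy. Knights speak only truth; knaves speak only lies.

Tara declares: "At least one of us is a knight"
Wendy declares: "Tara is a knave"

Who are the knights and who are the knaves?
Tara is a knight.
Wendy is a knave.

Verification:
- Tara (knight) says "At least one of us is a knight" - this is TRUE because Tara is a knight.
- Wendy (knave) says "Tara is a knave" - this is FALSE (a lie) because Tara is a knight.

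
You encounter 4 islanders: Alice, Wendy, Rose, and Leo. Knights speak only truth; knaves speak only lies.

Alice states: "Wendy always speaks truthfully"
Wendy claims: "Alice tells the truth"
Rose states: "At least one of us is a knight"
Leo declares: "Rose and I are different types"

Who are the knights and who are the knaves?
Alice is a knave.
Wendy is a knave.
Rose is a knave.
Leo is a knave.

Verification:
- Alice (knave) says "Wendy always speaks truthfully" - this is FALSE (a lie) because Wendy is a knave.
- Wendy (knave) says "Alice tells the truth" - this is FALSE (a lie) because Alice is a knave.
- Rose (knave) says "At least one of us is a knight" - this is FALSE (a lie) because no one is a knight.
- Leo (knave) says "Rose and I are different types" - this is FALSE (a lie) because Leo is a knave and Rose is a knave.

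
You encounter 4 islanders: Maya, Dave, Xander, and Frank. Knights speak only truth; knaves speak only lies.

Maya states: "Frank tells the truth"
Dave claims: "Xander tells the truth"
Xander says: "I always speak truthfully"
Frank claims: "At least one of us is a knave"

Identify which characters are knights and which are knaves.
Maya is a knight.
Dave is a knave.
Xander is a knave.
Frank is a knight.

Verification:
- Maya (knight) says "Frank tells the truth" - this is TRUE because Frank is a knight.
- Dave (knave) says "Xander tells the truth" - this is FALSE (a lie) because Xander is a knave.
- Xander (knave) says "I always speak truthfully" - this is FALSE (a lie) because Xander is a knave.
- Frank (knight) says "At least one of us is a knave" - this is TRUE because Dave and Xander are knaves.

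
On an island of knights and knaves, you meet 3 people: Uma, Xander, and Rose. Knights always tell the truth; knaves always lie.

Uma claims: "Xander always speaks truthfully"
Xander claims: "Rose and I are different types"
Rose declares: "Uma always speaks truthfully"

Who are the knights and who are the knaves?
Uma is a knave.
Xander is a knave.
Rose is a knave.

Verification:
- Uma (knave) says "Xander always speaks truthfully" - this is FALSE (a lie) because Xander is a knave.
- Xander (knave) says "Rose and I are different types" - this is FALSE (a lie) because Xander is a knave and Rose is a knave.
- Rose (knave) says "Uma always speaks truthfully" - this is FALSE (a lie) because Uma is a knave.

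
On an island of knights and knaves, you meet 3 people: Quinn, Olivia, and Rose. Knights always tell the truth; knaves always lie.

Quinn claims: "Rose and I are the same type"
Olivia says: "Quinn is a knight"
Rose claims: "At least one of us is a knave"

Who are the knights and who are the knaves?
Quinn is a knave.
Olivia is a knave.
Rose is a knight.

Verification:
- Quinn (knave) says "Rose and I are the same type" - this is FALSE (a lie) because Quinn is a knave and Rose is a knight.
- Olivia (knave) says "Quinn is a knight" - this is FALSE (a lie) because Quinn is a knave.
- Rose (knight) says "At least one of us is a knave" - this is TRUE because Quinn and Olivia are knaves.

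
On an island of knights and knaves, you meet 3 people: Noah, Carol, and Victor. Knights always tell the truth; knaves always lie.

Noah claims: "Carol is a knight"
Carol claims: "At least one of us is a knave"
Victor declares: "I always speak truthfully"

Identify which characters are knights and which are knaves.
Noah is a knight.
Carol is a knight.
Victor is a knave.

Verification:
- Noah (knight) says "Carol is a knight" - this is TRUE because Carol is a knight.
- Carol (knight) says "At least one of us is a knave" - this is TRUE because Victor is a knave.
- Victor (knave) says "I always speak truthfully" - this is FALSE (a lie) because Victor is a knave.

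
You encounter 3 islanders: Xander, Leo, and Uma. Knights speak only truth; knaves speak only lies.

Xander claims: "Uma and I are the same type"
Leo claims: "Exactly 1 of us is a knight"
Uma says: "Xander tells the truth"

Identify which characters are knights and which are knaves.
Xander is a knight.
Leo is a knave.
Uma is a knight.

Verification:
- Xander (knight) says "Uma and I are the same type" - this is TRUE because Xander is a knight and Uma is a knight.
- Leo (knave) says "Exactly 1 of us is a knight" - this is FALSE (a lie) because there are 2 knights.
- Uma (knight) says "Xander tells the truth" - this is TRUE because Xander is a knight.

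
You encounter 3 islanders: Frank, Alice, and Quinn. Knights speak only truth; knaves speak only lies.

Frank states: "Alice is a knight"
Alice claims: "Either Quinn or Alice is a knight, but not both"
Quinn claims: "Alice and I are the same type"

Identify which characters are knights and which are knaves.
Frank is a knight.
Alice is a knight.
Quinn is a knave.

Verification:
- Frank (knight) says "Alice is a knight" - this is TRUE because Alice is a knight.
- Alice (knight) says "Either Quinn or Alice is a knight, but not both" - this is TRUE because Quinn is a knave and Alice is a knight.
- Quinn (knave) says "Alice and I are the same type" - this is FALSE (a lie) because Quinn is a knave and Alice is a knight.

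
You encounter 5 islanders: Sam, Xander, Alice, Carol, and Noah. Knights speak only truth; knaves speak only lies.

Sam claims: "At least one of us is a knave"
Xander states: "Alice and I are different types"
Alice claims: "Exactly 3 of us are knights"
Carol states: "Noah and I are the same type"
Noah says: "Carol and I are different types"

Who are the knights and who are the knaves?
Sam is a knight.
Xander is a knave.
Alice is a knave.
Carol is a knave.
Noah is a knight.

Verification:
- Sam (knight) says "At least one of us is a knave" - this is TRUE because Xander, Alice, and Carol are knaves.
- Xander (knave) says "Alice and I are different types" - this is FALSE (a lie) because Xander is a knave and Alice is a knave.
- Alice (knave) says "Exactly 3 of us are knights" - this is FALSE (a lie) because there are 2 knights.
- Carol (knave) says "Noah and I are the same type" - this is FALSE (a lie) because Carol is a knave and Noah is a knight.
- Noah (knight) says "Carol and I are different types" - this is TRUE because Noah is a knight and Carol is a knave.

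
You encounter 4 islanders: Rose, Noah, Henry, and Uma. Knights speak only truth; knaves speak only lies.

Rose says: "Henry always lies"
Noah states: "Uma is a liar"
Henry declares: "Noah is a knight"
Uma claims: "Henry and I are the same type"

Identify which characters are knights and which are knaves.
Rose is a knave.
Noah is a knight.
Henry is a knight.
Uma is a knave.

Verification:
- Rose (knave) says "Henry always lies" - this is FALSE (a lie) because Henry is a knight.
- Noah (knight) says "Uma is a liar" - this is TRUE because Uma is a knave.
- Henry (knight) says "Noah is a knight" - this is TRUE because Noah is a knight.
- Uma (knave) says "Henry and I are the same type" - this is FALSE (a lie) because Uma is a knave and Henry is a knight.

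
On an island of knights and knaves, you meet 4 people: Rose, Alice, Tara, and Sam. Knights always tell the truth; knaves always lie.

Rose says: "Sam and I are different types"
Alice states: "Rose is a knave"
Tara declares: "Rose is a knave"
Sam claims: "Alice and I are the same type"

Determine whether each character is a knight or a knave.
Rose is a knave.
Alice is a knight.
Tara is a knight.
Sam is a knave.

Verification:
- Rose (knave) says "Sam and I are different types" - this is FALSE (a lie) because Rose is a knave and Sam is a knave.
- Alice (knight) says "Rose is a knave" - this is TRUE because Rose is a knave.
- Tara (knight) says "Rose is a knave" - this is TRUE because Rose is a knave.
- Sam (knave) says "Alice and I are the same type" - this is FALSE (a lie) because Sam is a knave and Alice is a knight.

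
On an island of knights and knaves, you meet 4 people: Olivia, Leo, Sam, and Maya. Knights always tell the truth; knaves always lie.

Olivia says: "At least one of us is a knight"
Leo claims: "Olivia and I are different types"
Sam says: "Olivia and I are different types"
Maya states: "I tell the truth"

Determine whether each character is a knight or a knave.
Olivia is a knave.
Leo is a knave.
Sam is a knave.
Maya is a knave.

Verification:
- Olivia (knave) says "At least one of us is a knight" - this is FALSE (a lie) because no one is a knight.
- Leo (knave) says "Olivia and I are different types" - this is FALSE (a lie) because Leo is a knave and Olivia is a knave.
- Sam (knave) says "Olivia and I are different types" - this is FALSE (a lie) because Sam is a knave and Olivia is a knave.
- Maya (knave) says "I tell the truth" - this is FALSE (a lie) because Maya is a knave.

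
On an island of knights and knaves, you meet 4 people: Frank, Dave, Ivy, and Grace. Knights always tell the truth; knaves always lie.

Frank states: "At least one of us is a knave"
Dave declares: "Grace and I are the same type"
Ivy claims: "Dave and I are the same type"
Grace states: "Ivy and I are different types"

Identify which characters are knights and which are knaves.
Frank is a knight.
Dave is a knight.
Ivy is a knave.
Grace is a knight.

Verification:
- Frank (knight) says "At least one of us is a knave" - this is TRUE because Ivy is a knave.
- Dave (knight) says "Grace and I are the same type" - this is TRUE because Dave is a knight and Grace is a knight.
- Ivy (knave) says "Dave and I are the same type" - this is FALSE (a lie) because Ivy is a knave and Dave is a knight.
- Grace (knight) says "Ivy and I are different types" - this is TRUE because Grace is a knight and Ivy is a knave.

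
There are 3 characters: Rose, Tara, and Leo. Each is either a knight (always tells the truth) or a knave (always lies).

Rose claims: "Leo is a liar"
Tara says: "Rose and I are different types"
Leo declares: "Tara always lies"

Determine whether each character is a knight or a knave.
Rose is a knave.
Tara is a knave.
Leo is a knight.

Verification:
- Rose (knave) says "Leo is a liar" - this is FALSE (a lie) because Leo is a knight.
- Tara (knave) says "Rose and I are different types" - this is FALSE (a lie) because Tara is a knave and Rose is a knave.
- Leo (knight) says "Tara always lies" - this is TRUE because Tara is a knave.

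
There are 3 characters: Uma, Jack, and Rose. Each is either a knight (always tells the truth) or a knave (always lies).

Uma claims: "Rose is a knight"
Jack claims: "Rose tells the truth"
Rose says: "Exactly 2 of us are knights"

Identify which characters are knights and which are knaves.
Uma is a knave.
Jack is a knave.
Rose is a knave.

Verification:
- Uma (knave) says "Rose is a knight" - this is FALSE (a lie) because Rose is a knave.
- Jack (knave) says "Rose tells the truth" - this is FALSE (a lie) because Rose is a knave.
- Rose (knave) says "Exactly 2 of us are knights" - this is FALSE (a lie) because there are 0 knights.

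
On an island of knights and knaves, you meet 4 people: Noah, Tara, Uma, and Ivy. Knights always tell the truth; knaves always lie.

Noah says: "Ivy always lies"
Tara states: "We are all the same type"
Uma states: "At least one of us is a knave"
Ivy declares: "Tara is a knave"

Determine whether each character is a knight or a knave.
Noah is a knave.
Tara is a knave.
Uma is a knight.
Ivy is a knight.

Verification:
- Noah (knave) says "Ivy always lies" - this is FALSE (a lie) because Ivy is a knight.
- Tara (knave) says "We are all the same type" - this is FALSE (a lie) because Uma and Ivy are knights and Noah and Tara are knaves.
- Uma (knight) says "At least one of us is a knave" - this is TRUE because Noah and Tara are knaves.
- Ivy (knight) says "Tara is a knave" - this is TRUE because Tara is a knave.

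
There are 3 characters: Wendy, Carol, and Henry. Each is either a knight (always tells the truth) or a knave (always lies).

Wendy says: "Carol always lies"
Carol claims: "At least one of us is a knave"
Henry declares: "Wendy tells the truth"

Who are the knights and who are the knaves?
Wendy is a knave.
Carol is a knight.
Henry is a knave.

Verification:
- Wendy (knave) says "Carol always lies" - this is FALSE (a lie) because Carol is a knight.
- Carol (knight) says "At least one of us is a knave" - this is TRUE because Wendy and Henry are knaves.
- Henry (knave) says "Wendy tells the truth" - this is FALSE (a lie) because Wendy is a knave.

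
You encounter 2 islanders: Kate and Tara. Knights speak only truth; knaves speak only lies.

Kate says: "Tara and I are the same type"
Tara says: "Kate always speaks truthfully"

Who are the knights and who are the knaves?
Kate is a knight.
Tara is a knight.

Verification:
- Kate (knight) says "Tara and I are the same type" - this is TRUE because Kate is a knight and Tara is a knight.
- Tara (knight) says "Kate always speaks truthfully" - this is TRUE because Kate is a knight.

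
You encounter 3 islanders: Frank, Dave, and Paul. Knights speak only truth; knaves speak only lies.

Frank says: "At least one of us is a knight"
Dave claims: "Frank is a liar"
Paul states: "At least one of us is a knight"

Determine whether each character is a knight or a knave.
Frank is a knight.
Dave is a knave.
Paul is a knight.

Verification:
- Frank (knight) says "At least one of us is a knight" - this is TRUE because Frank and Paul are knights.
- Dave (knave) says "Frank is a liar" - this is FALSE (a lie) because Frank is a knight.
- Paul (knight) says "At least one of us is a knight" - this is TRUE because Frank and Paul are knights.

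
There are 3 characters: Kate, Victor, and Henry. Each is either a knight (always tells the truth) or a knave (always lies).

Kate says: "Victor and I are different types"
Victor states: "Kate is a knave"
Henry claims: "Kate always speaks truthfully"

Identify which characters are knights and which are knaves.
Kate is a knight.
Victor is a knave.
Henry is a knight.

Verification:
- Kate (knight) says "Victor and I are different types" - this is TRUE because Kate is a knight and Victor is a knave.
- Victor (knave) says "Kate is a knave" - this is FALSE (a lie) because Kate is a knight.
- Henry (knight) says "Kate always speaks truthfully" - this is TRUE because Kate is a knight.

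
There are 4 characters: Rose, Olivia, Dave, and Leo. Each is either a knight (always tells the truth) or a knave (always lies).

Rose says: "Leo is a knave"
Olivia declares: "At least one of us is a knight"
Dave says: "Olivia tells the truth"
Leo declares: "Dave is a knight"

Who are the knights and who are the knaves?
Rose is a knave.
Olivia is a knight.
Dave is a knight.
Leo is a knight.

Verification:
- Rose (knave) says "Leo is a knave" - this is FALSE (a lie) because Leo is a knight.
- Olivia (knight) says "At least one of us is a knight" - this is TRUE because Olivia, Dave, and Leo are knights.
- Dave (knight) says "Olivia tells the truth" - this is TRUE because Olivia is a knight.
- Leo (knight) says "Dave is a knight" - this is TRUE because Dave is a knight.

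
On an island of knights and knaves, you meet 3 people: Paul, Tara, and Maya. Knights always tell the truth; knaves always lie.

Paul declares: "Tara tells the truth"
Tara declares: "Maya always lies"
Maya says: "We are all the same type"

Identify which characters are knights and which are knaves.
Paul is a knight.
Tara is a knight.
Maya is a knave.

Verification:
- Paul (knight) says "Tara tells the truth" - this is TRUE because Tara is a knight.
- Tara (knight) says "Maya always lies" - this is TRUE because Maya is a knave.
- Maya (knave) says "We are all the same type" - this is FALSE (a lie) because Paul and Tara are knights and Maya is a knave.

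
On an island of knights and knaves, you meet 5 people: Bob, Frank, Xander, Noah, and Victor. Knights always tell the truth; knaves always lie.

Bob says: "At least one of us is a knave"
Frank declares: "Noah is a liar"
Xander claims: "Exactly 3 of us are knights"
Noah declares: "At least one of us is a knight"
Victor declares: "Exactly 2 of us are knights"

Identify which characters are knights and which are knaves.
Bob is a knight.
Frank is a knave.
Xander is a knight.
Noah is a knight.
Victor is a knave.

Verification:
- Bob (knight) says "At least one of us is a knave" - this is TRUE because Frank and Victor are knaves.
- Frank (knave) says "Noah is a liar" - this is FALSE (a lie) because Noah is a knight.
- Xander (knight) says "Exactly 3 of us are knights" - this is TRUE because there are 3 knights.
- Noah (knight) says "At least one of us is a knight" - this is TRUE because Bob, Xander, and Noah are knights.
- Victor (knave) says "Exactly 2 of us are knights" - this is FALSE (a lie) because there are 3 knights.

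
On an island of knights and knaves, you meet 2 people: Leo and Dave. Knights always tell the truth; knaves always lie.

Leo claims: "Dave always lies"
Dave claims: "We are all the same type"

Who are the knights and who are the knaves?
Leo is a knight.
Dave is a knave.

Verification:
- Leo (knight) says "Dave always lies" - this is TRUE because Dave is a knave.
- Dave (knave) says "We are all the same type" - this is FALSE (a lie) because Leo is a knight and Dave is a knave.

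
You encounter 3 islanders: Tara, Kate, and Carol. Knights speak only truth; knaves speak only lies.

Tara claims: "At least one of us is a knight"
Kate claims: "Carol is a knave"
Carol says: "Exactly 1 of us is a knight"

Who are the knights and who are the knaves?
Tara is a knight.
Kate is a knight.
Carol is a knave.

Verification:
- Tara (knight) says "At least one of us is a knight" - this is TRUE because Tara and Kate are knights.
- Kate (knight) says "Carol is a knave" - this is TRUE because Carol is a knave.
- Carol (knave) says "Exactly 1 of us is a knight" - this is FALSE (a lie) because there are 2 knights.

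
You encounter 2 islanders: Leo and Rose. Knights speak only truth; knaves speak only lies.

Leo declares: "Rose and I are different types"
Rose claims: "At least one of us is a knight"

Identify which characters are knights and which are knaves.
Leo is a knave.
Rose is a knave.

Verification:
- Leo (knave) says "Rose and I are different types" - this is FALSE (a lie) because Leo is a knave and Rose is a knave.
- Rose (knave) says "At least one of us is a knight" - this is FALSE (a lie) because no one is a knight.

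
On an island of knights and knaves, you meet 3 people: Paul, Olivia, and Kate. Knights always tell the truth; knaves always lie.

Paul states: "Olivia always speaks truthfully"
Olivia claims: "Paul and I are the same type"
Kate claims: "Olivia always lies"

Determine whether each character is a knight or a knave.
Paul is a knight.
Olivia is a knight.
Kate is a knave.

Verification:
- Paul (knight) says "Olivia always speaks truthfully" - this is TRUE because Olivia is a knight.
- Olivia (knight) says "Paul and I are the same type" - this is TRUE because Olivia is a knight and Paul is a knight.
- Kate (knave) says "Olivia always lies" - this is FALSE (a lie) because Olivia is a knight.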